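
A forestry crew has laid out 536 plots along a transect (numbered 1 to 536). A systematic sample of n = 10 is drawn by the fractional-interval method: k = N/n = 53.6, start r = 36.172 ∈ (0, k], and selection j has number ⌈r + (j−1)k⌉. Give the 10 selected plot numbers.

37, 90, 144, 197, 251, 305, 358, 412, 465, 519

j=1: r + 0k = 36.172 → ⌈·⌉ = 37
j=2: r + 1k = 89.772 → ⌈·⌉ = 90
j=3: r + 2k = 143.372 → ⌈·⌉ = 144
j=4: r + 3k = 196.972 → ⌈·⌉ = 197
j=5: r + 4k = 250.572 → ⌈·⌉ = 251
j=6: r + 5k = 304.172 → ⌈·⌉ = 305
j=7: r + 6k = 357.772 → ⌈·⌉ = 358
j=8: r + 7k = 411.372 → ⌈·⌉ = 412
j=9: r + 8k = 464.972 → ⌈·⌉ = 465
j=10: r + 9k = 518.572 → ⌈·⌉ = 519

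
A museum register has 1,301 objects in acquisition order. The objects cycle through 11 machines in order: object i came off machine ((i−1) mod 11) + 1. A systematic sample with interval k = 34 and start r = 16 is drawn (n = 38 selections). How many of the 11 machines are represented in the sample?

Consecutive selections differ by k = 34, so their machine numbers differ by 34 mod 11 = 1.
gcd(34, 11) = 1, so the sample visits 11/1 = 11 distinct residues mod 11.
Start 16 is machine 5; the machines hit are 1, 2, 3, 4, 5, 6, 7, 8, 9, 10, 11.

11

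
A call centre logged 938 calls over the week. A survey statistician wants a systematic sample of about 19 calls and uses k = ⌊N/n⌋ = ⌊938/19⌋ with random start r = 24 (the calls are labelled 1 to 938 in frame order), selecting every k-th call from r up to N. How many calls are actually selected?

19

k = ⌊938/19⌋ = 49
Achieved size = ⌊(938 − 24)/49⌋ + 1 = ⌊914/49⌋ + 1 = 18 + 1 = 19
(last selection: 24 + 18×49 = 906 ≤ 938; next would be 955 > 938)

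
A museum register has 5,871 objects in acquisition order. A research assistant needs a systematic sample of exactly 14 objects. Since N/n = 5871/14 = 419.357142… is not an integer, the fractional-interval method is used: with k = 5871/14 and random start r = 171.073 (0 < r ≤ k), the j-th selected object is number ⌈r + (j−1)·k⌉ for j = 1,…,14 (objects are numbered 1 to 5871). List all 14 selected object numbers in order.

172, 591, 1010, 1430, 1849, 2268, 2688, 3107, 3526, 3946, 4365, 4785, 5204, 5623

j=1: r + 0k = 171.073 → ⌈·⌉ = 172
j=2: r + 1k = 590.430142… → ⌈·⌉ = 591
j=3: r + 2k = 1009.787285… → ⌈·⌉ = 1010
j=4: r + 3k = 1429.144428… → ⌈·⌉ = 1430
j=5: r + 4k = 1848.501571… → ⌈·⌉ = 1849
j=6: r + 5k = 2267.858714… → ⌈·⌉ = 2268
j=7: r + 6k = 2687.215857… → ⌈·⌉ = 2688
j=8: r + 7k = 3106.573 → ⌈·⌉ = 3107
j=9: r + 8k = 3525.930142… → ⌈·⌉ = 3526
j=10: r + 9k = 3945.287285… → ⌈·⌉ = 3946
j=11: r + 10k = 4364.644428… → ⌈·⌉ = 4365
j=12: r + 11k = 4784.001571… → ⌈·⌉ = 4785
j=13: r + 12k = 5203.358714… → ⌈·⌉ = 5204
j=14: r + 13k = 5622.715857… → ⌈·⌉ = 5623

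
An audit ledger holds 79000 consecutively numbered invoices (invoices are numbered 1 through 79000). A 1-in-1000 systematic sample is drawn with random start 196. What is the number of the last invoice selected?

k = 1000
79th selection = r + (79−1)·k = 196 + 78×1000 = 196 + 78000 = 78196

78196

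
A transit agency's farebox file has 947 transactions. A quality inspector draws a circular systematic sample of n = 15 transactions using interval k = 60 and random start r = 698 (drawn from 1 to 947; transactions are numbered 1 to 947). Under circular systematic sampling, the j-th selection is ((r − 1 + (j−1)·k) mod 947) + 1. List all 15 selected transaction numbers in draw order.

698, 758, 818, 878, 938, 51, 111, 171, 231, 291, 351, 411, 471, 531, 591

Selection 1: 698
Selection 2: 698 + 60 = 758
Selection 3: 758 + 60 = 818
Selection 4: 818 + 60 = 878
Selection 5: 878 + 60 = 938
Selection 6: 938 + 60 = 998 → 998 − 947 = 51
Selection 7: 51 + 60 = 111
Selection 8: 111 + 60 = 171
Selection 9: 171 + 60 = 231
Selection 10: 231 + 60 = 291
Selection 11: 291 + 60 = 351
Selection 12: 351 + 60 = 411
Selection 13: 411 + 60 = 471
Selection 14: 471 + 60 = 531
Selection 15: 531 + 60 = 591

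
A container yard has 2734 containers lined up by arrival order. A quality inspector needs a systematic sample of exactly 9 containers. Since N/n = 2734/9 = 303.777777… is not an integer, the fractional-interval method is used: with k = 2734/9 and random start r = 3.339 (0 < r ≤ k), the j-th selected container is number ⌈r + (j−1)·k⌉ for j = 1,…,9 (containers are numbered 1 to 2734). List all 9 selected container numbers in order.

4, 308, 611, 915, 1219, 1523, 1827, 2130, 2434

j=1: r + 0k = 3.339 → ⌈·⌉ = 4
j=2: r + 1k = 307.116777… → ⌈·⌉ = 308
j=3: r + 2k = 610.894555… → ⌈·⌉ = 611
j=4: r + 3k = 914.672333… → ⌈·⌉ = 915
j=5: r + 4k = 1218.450111… → ⌈·⌉ = 1219
j=6: r + 5k = 1522.227888… → ⌈·⌉ = 1523
j=7: r + 6k = 1826.005666… → ⌈·⌉ = 1827
j=8: r + 7k = 2129.783444… → ⌈·⌉ = 2130
j=9: r + 8k = 2433.561222… → ⌈·⌉ = 2434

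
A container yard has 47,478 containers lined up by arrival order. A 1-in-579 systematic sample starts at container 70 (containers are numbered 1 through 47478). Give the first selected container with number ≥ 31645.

31915

k = 579
Steps past start: ⌈(31645 − 70)/579⌉ = ⌈31575/579⌉ = 55
Selected container: 70 + 55×579 = 31915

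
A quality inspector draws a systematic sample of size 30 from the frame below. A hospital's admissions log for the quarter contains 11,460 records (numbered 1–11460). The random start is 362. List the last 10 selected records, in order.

8002, 8384, 8766, 9148, 9530, 9912, 10294, 10676, 11058, 11440

k = N/n = 11460/30 = 382
21st selection = 362 + 20×382 = 8002
22nd: 8002 + 382 = 8384
23rd: 8384 + 382 = 8766
24th: 8766 + 382 = 9148
25th: 9148 + 382 = 9530
26th: 9530 + 382 = 9912
27th: 9912 + 382 = 10294
28th: 10294 + 382 = 10676
29th: 10676 + 382 = 11058
30th: 11058 + 382 = 11440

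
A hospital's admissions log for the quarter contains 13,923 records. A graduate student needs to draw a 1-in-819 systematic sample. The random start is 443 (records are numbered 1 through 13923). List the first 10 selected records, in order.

443, 1262, 2081, 2900, 3719, 4538, 5357, 6176, 6995, 7814

record 1: 443
record 2: 443 + 819 = 1262
record 3: 1262 + 819 = 2081
record 4: 2081 + 819 = 2900
record 5: 2900 + 819 = 3719
record 6: 3719 + 819 = 4538
record 7: 4538 + 819 = 5357
record 8: 5357 + 819 = 6176
record 9: 6176 + 819 = 6995
record 10: 6995 + 819 = 7814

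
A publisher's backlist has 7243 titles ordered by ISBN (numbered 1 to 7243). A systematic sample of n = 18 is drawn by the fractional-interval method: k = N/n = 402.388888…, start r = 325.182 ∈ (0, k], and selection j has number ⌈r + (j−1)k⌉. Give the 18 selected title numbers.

j=1: r + 0k = 325.182 → ⌈·⌉ = 326
j=2: r + 1k = 727.570888… → ⌈·⌉ = 728
j=3: r + 2k = 1129.959777… → ⌈·⌉ = 1130
j=4: r + 3k = 1532.348666… → ⌈·⌉ = 1533
j=5: r + 4k = 1934.737555… → ⌈·⌉ = 1935
j=6: r + 5k = 2337.126444… → ⌈·⌉ = 2338
j=7: r + 6k = 2739.515333… → ⌈·⌉ = 2740
j=8: r + 7k = 3141.904222… → ⌈·⌉ = 3142
j=9: r + 8k = 3544.293111… → ⌈·⌉ = 3545
j=10: r + 9k = 3946.682 → ⌈·⌉ = 3947
j=11: r + 10k = 4349.070888… → ⌈·⌉ = 4350
j=12: r + 11k = 4751.459777… → ⌈·⌉ = 4752
j=13: r + 12k = 5153.848666… → ⌈·⌉ = 5154
j=14: r + 13k = 5556.237555… → ⌈·⌉ = 5557
j=15: r + 14k = 5958.626444… → ⌈·⌉ = 5959
j=16: r + 15k = 6361.015333… → ⌈·⌉ = 6362
j=17: r + 16k = 6763.404222… → ⌈·⌉ = 6764
j=18: r + 17k = 7165.793111… → ⌈·⌉ = 7166

326, 728, 1130, 1533, 1935, 2338, 2740, 3142, 3545, 3947, 4350, 4752, 5154, 5557, 5959, 6362, 6764, 7166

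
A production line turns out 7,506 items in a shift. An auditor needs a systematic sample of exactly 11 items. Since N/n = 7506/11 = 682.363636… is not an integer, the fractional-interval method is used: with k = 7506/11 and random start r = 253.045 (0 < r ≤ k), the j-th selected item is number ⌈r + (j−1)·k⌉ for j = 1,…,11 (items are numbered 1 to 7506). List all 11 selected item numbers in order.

254, 936, 1618, 2301, 2983, 3665, 4348, 5030, 5712, 6395, 7077

j=1: r + 0k = 253.045 → ⌈·⌉ = 254
j=2: r + 1k = 935.408636… → ⌈·⌉ = 936
j=3: r + 2k = 1617.772272… → ⌈·⌉ = 1618
j=4: r + 3k = 2300.135909… → ⌈·⌉ = 2301
j=5: r + 4k = 2982.499545… → ⌈·⌉ = 2983
j=6: r + 5k = 3664.863181… → ⌈·⌉ = 3665
j=7: r + 6k = 4347.226818… → ⌈·⌉ = 4348
j=8: r + 7k = 5029.590454… → ⌈·⌉ = 5030
j=9: r + 8k = 5711.954090… → ⌈·⌉ = 5712
j=10: r + 9k = 6394.317727… → ⌈·⌉ = 6395
j=11: r + 10k = 7076.681363… → ⌈·⌉ = 7077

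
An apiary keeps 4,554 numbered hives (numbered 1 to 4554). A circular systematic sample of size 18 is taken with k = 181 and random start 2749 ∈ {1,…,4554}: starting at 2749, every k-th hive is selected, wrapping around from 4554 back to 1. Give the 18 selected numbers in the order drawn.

Selection 1: 2749
Selection 2: 2749 + 181 = 2930
Selection 3: 2930 + 181 = 3111
Selection 4: 3111 + 181 = 3292
Selection 5: 3292 + 181 = 3473
Selection 6: 3473 + 181 = 3654
Selection 7: 3654 + 181 = 3835
Selection 8: 3835 + 181 = 4016
Selection 9: 4016 + 181 = 4197
Selection 10: 4197 + 181 = 4378
Selection 11: 4378 + 181 = 4559 → 4559 − 4554 = 5
Selection 12: 5 + 181 = 186
Selection 13: 186 + 181 = 367
Selection 14: 367 + 181 = 548
Selection 15: 548 + 181 = 729
Selection 16: 729 + 181 = 910
Selection 17: 910 + 181 = 1091
Selection 18: 1091 + 181 = 1272

2749, 2930, 3111, 3292, 3473, 3654, 3835, 4016, 4197, 4378, 5, 186, 367, 548, 729, 910, 1091, 1272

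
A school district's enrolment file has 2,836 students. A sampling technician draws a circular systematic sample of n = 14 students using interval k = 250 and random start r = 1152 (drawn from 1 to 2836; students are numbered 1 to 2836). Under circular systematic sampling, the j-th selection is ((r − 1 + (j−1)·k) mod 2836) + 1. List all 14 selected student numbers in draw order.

Selection 1: 1152
Selection 2: 1152 + 250 = 1402
Selection 3: 1402 + 250 = 1652
Selection 4: 1652 + 250 = 1902
Selection 5: 1902 + 250 = 2152
Selection 6: 2152 + 250 = 2402
Selection 7: 2402 + 250 = 2652
Selection 8: 2652 + 250 = 2902 → 2902 − 2836 = 66
Selection 9: 66 + 250 = 316
Selection 10: 316 + 250 = 566
Selection 11: 566 + 250 = 816
Selection 12: 816 + 250 = 1066
Selection 13: 1066 + 250 = 1316
Selection 14: 1316 + 250 = 1566

1152, 1402, 1652, 1902, 2152, 2402, 2652, 66, 316, 566, 816, 1066, 1316, 1566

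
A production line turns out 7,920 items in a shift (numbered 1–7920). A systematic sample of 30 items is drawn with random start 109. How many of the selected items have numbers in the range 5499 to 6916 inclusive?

5

k = 7920/30 = 264
First selection ≥ 5499: 109 + ⌈(5499−109)/264⌉·264 = 109 + 21×264 = 5653
Last selection ≤ 6916: 109 + ⌊(6916−109)/264⌋·264 = 109 + 25×264 = 6709
Count = 25 − 21 + 1 = 5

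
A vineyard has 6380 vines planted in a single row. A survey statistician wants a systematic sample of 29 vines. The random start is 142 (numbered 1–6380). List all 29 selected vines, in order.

k = N/n = 6380/29 = 220
vine 1: 142
vine 2: 142 + 220 = 362
vine 3: 362 + 220 = 582
vine 4: 582 + 220 = 802
vine 5: 802 + 220 = 1022
vine 6: 1022 + 220 = 1242
vine 7: 1242 + 220 = 1462
vine 8: 1462 + 220 = 1682
vine 9: 1682 + 220 = 1902
vine 10: 1902 + 220 = 2122
vine 11: 2122 + 220 = 2342
vine 12: 2342 + 220 = 2562
vine 13: 2562 + 220 = 2782
vine 14: 2782 + 220 = 3002
vine 15: 3002 + 220 = 3222
vine 16: 3222 + 220 = 3442
vine 17: 3442 + 220 = 3662
vine 18: 3662 + 220 = 3882
vine 19: 3882 + 220 = 4102
vine 20: 4102 + 220 = 4322
vine 21: 4322 + 220 = 4542
vine 22: 4542 + 220 = 4762
vine 23: 4762 + 220 = 4982
vine 24: 4982 + 220 = 5202
vine 25: 5202 + 220 = 5422
vine 26: 5422 + 220 = 5642
vine 27: 5642 + 220 = 5862
vine 28: 5862 + 220 = 6082
vine 29: 6082 + 220 = 6302

142, 362, 582, 802, 1022, 1242, 1462, 1682, 1902, 2122, 2342, 2562, 2782, 3002, 3222, 3442, 3662, 3882, 4102, 4322, 4542, 4762, 4982, 5202, 5422, 5642, 5862, 6082, 6302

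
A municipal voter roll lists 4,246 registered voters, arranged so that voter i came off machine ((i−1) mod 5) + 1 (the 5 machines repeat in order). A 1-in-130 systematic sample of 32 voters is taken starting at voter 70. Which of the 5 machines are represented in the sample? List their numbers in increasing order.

Consecutive selections differ by k = 130, so their machine numbers differ by 130 mod 5 = 0.
gcd(130, 5) = 5, so the sample visits 5/5 = 1 distinct residues mod 5.
Start 70 is machine 5; the machines hit are 5.

5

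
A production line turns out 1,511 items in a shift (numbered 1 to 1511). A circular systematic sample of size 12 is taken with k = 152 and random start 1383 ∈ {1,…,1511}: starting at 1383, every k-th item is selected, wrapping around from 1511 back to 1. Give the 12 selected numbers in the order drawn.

1383, 24, 176, 328, 480, 632, 784, 936, 1088, 1240, 1392, 33

Selection 1: 1383
Selection 2: 1383 + 152 = 1535 → 1535 − 1511 = 24
Selection 3: 24 + 152 = 176
Selection 4: 176 + 152 = 328
Selection 5: 328 + 152 = 480
Selection 6: 480 + 152 = 632
Selection 7: 632 + 152 = 784
Selection 8: 784 + 152 = 936
Selection 9: 936 + 152 = 1088
Selection 10: 1088 + 152 = 1240
Selection 11: 1240 + 152 = 1392
Selection 12: 1392 + 152 = 1544 → 1544 − 1511 = 33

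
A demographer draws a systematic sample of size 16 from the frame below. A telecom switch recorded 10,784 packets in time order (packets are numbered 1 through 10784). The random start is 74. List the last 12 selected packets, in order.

2770, 3444, 4118, 4792, 5466, 6140, 6814, 7488, 8162, 8836, 9510, 10184

k = N/n = 10784/16 = 674
5th selection = 74 + 4×674 = 2770
6th: 2770 + 674 = 3444
7th: 3444 + 674 = 4118
8th: 4118 + 674 = 4792
9th: 4792 + 674 = 5466
10th: 5466 + 674 = 6140
11th: 6140 + 674 = 6814
12th: 6814 + 674 = 7488
13th: 7488 + 674 = 8162
14th: 8162 + 674 = 8836
15th: 8836 + 674 = 9510
16th: 9510 + 674 = 10184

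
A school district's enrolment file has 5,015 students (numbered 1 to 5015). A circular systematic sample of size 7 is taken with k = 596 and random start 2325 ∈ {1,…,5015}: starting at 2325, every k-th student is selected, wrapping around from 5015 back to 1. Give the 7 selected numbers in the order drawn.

2325, 2921, 3517, 4113, 4709, 290, 886

Selection 1: 2325
Selection 2: 2325 + 596 = 2921
Selection 3: 2921 + 596 = 3517
Selection 4: 3517 + 596 = 4113
Selection 5: 4113 + 596 = 4709
Selection 6: 4709 + 596 = 5305 → 5305 − 5015 = 290
Selection 7: 290 + 596 = 886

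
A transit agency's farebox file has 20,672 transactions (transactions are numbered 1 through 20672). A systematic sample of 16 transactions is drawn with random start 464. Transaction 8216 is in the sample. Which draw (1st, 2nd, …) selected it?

k = 20672/16 = 1292
position = (8216 − 464)/1292 + 1 = 7752/1292 + 1 = 6 + 1 = 7

7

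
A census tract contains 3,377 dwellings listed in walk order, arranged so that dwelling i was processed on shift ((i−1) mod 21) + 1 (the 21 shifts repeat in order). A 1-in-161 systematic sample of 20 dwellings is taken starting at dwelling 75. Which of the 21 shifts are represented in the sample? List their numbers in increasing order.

5, 12, 19

Consecutive selections differ by k = 161, so their shift numbers differ by 161 mod 21 = 14.
gcd(161, 21) = 7, so the sample visits 21/7 = 3 distinct residues mod 21.
Start 75 is shift 12; the shifts hit are 5, 12, 19.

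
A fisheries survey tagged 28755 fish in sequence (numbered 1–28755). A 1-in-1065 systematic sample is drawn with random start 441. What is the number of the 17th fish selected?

k = 1065
17th selection = r + (17−1)·k = 441 + 16×1065 = 441 + 17040 = 17481

17481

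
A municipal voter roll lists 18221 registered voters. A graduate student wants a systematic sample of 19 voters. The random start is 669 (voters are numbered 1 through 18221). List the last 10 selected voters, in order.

9300, 10259, 11218, 12177, 13136, 14095, 15054, 16013, 16972, 17931

k = N/n = 18221/19 = 959
10th selection = 669 + 9×959 = 9300
11th: 9300 + 959 = 10259
12th: 10259 + 959 = 11218
13th: 11218 + 959 = 12177
14th: 12177 + 959 = 13136
15th: 13136 + 959 = 14095
16th: 14095 + 959 = 15054
17th: 15054 + 959 = 16013
18th: 16013 + 959 = 16972
19th: 16972 + 959 = 17931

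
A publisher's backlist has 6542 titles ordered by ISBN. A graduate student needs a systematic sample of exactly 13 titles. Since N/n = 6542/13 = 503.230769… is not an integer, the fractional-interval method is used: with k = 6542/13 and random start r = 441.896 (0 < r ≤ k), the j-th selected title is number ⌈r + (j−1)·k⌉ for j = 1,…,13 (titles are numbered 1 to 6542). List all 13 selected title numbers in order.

442, 946, 1449, 1952, 2455, 2959, 3462, 3965, 4468, 4971, 5475, 5978, 6481

j=1: r + 0k = 441.896 → ⌈·⌉ = 442
j=2: r + 1k = 945.126769… → ⌈·⌉ = 946
j=3: r + 2k = 1448.357538… → ⌈·⌉ = 1449
j=4: r + 3k = 1951.588307… → ⌈·⌉ = 1952
j=5: r + 4k = 2454.819076… → ⌈·⌉ = 2455
j=6: r + 5k = 2958.049846… → ⌈·⌉ = 2959
j=7: r + 6k = 3461.280615… → ⌈·⌉ = 3462
j=8: r + 7k = 3964.511384… → ⌈·⌉ = 3965
j=9: r + 8k = 4467.742153… → ⌈·⌉ = 4468
j=10: r + 9k = 4970.972923… → ⌈·⌉ = 4971
j=11: r + 10k = 5474.203692… → ⌈·⌉ = 5475
j=12: r + 11k = 5977.434461… → ⌈·⌉ = 5978
j=13: r + 12k = 6480.665230… → ⌈·⌉ = 6481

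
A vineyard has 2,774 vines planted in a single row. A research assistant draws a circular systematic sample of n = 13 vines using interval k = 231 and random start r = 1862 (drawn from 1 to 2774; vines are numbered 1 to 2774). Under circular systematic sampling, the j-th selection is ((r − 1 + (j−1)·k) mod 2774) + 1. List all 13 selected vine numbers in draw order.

Selection 1: 1862
Selection 2: 1862 + 231 = 2093
Selection 3: 2093 + 231 = 2324
Selection 4: 2324 + 231 = 2555
Selection 5: 2555 + 231 = 2786 → 2786 − 2774 = 12
Selection 6: 12 + 231 = 243
Selection 7: 243 + 231 = 474
Selection 8: 474 + 231 = 705
Selection 9: 705 + 231 = 936
Selection 10: 936 + 231 = 1167
Selection 11: 1167 + 231 = 1398
Selection 12: 1398 + 231 = 1629
Selection 13: 1629 + 231 = 1860

1862, 2093, 2324, 2555, 12, 243, 474, 705, 936, 1167, 1398, 1629, 1860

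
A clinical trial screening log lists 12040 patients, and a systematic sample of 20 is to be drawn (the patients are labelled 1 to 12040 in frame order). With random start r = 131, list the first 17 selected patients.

k = N/n = 12040/20 = 602
patient 1: 131
patient 2: 131 + 602 = 733
patient 3: 733 + 602 = 1335
patient 4: 1335 + 602 = 1937
patient 5: 1937 + 602 = 2539
patient 6: 2539 + 602 = 3141
patient 7: 3141 + 602 = 3743
patient 8: 3743 + 602 = 4345
patient 9: 4345 + 602 = 4947
patient 10: 4947 + 602 = 5549
patient 11: 5549 + 602 = 6151
patient 12: 6151 + 602 = 6753
patient 13: 6753 + 602 = 7355
patient 14: 7355 + 602 = 7957
patient 15: 7957 + 602 = 8559
patient 16: 8559 + 602 = 9161
patient 17: 9161 + 602 = 9763

131, 733, 1335, 1937, 2539, 3141, 3743, 4345, 4947, 5549, 6151, 6753, 7355, 7957, 8559, 9161, 9763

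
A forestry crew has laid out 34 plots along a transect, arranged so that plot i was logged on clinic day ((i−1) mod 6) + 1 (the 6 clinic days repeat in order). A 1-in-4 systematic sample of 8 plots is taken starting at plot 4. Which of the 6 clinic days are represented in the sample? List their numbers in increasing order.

Consecutive selections differ by k = 4, so their clinic day numbers differ by 4 mod 6 = 4.
gcd(4, 6) = 2, so the sample visits 6/2 = 3 distinct residues mod 6.
Start 4 is clinic day 4; the clinic days hit are 2, 4, 6.

2, 4, 6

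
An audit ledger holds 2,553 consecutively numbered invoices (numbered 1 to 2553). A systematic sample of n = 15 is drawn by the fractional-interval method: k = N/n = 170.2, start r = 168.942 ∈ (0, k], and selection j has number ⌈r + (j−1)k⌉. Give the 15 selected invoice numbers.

169, 340, 510, 680, 850, 1020, 1191, 1361, 1531, 1701, 1871, 2042, 2212, 2382, 2552

j=1: r + 0k = 168.942 → ⌈·⌉ = 169
j=2: r + 1k = 339.142 → ⌈·⌉ = 340
j=3: r + 2k = 509.342 → ⌈·⌉ = 510
j=4: r + 3k = 679.542 → ⌈·⌉ = 680
j=5: r + 4k = 849.742 → ⌈·⌉ = 850
j=6: r + 5k = 1019.942 → ⌈·⌉ = 1020
j=7: r + 6k = 1190.142 → ⌈·⌉ = 1191
j=8: r + 7k = 1360.342 → ⌈·⌉ = 1361
j=9: r + 8k = 1530.542 → ⌈·⌉ = 1531
j=10: r + 9k = 1700.742 → ⌈·⌉ = 1701
j=11: r + 10k = 1870.942 → ⌈·⌉ = 1871
j=12: r + 11k = 2041.142 → ⌈·⌉ = 2042
j=13: r + 12k = 2211.342 → ⌈·⌉ = 2212
j=14: r + 13k = 2381.542 → ⌈·⌉ = 2382
j=15: r + 14k = 2551.742 → ⌈·⌉ = 2552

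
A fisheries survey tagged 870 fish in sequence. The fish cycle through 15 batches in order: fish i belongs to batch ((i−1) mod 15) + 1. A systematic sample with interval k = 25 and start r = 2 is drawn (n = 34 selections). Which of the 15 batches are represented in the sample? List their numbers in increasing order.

Consecutive selections differ by k = 25, so their batch numbers differ by 25 mod 15 = 10.
gcd(25, 15) = 5, so the sample visits 15/5 = 3 distinct residues mod 15.
Start 2 is batch 2; the batches hit are 2, 7, 12.

2, 7, 12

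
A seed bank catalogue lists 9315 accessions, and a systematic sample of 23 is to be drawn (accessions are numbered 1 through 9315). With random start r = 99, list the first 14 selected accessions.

99, 504, 909, 1314, 1719, 2124, 2529, 2934, 3339, 3744, 4149, 4554, 4959, 5364

k = N/n = 9315/23 = 405
accession 1: 99
accession 2: 99 + 405 = 504
accession 3: 504 + 405 = 909
accession 4: 909 + 405 = 1314
accession 5: 1314 + 405 = 1719
accession 6: 1719 + 405 = 2124
accession 7: 2124 + 405 = 2529
accession 8: 2529 + 405 = 2934
accession 9: 2934 + 405 = 3339
accession 10: 3339 + 405 = 3744
accession 11: 3744 + 405 = 4149
accession 12: 4149 + 405 = 4554
accession 13: 4554 + 405 = 4959
accession 14: 4959 + 405 = 5364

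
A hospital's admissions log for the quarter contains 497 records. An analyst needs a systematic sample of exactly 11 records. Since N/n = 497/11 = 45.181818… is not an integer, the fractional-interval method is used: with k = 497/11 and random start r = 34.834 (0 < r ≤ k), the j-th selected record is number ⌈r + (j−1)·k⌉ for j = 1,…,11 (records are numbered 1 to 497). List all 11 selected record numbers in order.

j=1: r + 0k = 34.834 → ⌈·⌉ = 35
j=2: r + 1k = 80.015818… → ⌈·⌉ = 81
j=3: r + 2k = 125.197636… → ⌈·⌉ = 126
j=4: r + 3k = 170.379454… → ⌈·⌉ = 171
j=5: r + 4k = 215.561272… → ⌈·⌉ = 216
j=6: r + 5k = 260.743090… → ⌈·⌉ = 261
j=7: r + 6k = 305.924909… → ⌈·⌉ = 306
j=8: r + 7k = 351.106727… → ⌈·⌉ = 352
j=9: r + 8k = 396.288545… → ⌈·⌉ = 397
j=10: r + 9k = 441.470363… → ⌈·⌉ = 442
j=11: r + 10k = 486.652181… → ⌈·⌉ = 487

35, 81, 126, 171, 216, 261, 306, 352, 397, 442, 487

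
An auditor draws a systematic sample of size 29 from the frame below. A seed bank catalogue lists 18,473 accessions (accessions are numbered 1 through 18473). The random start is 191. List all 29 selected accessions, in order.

k = N/n = 18473/29 = 637
accession 1: 191
accession 2: 191 + 637 = 828
accession 3: 828 + 637 = 1465
accession 4: 1465 + 637 = 2102
accession 5: 2102 + 637 = 2739
accession 6: 2739 + 637 = 3376
accession 7: 3376 + 637 = 4013
accession 8: 4013 + 637 = 4650
accession 9: 4650 + 637 = 5287
accession 10: 5287 + 637 = 5924
accession 11: 5924 + 637 = 6561
accession 12: 6561 + 637 = 7198
accession 13: 7198 + 637 = 7835
accession 14: 7835 + 637 = 8472
accession 15: 8472 + 637 = 9109
accession 16: 9109 + 637 = 9746
accession 17: 9746 + 637 = 10383
accession 18: 10383 + 637 = 11020
accession 19: 11020 + 637 = 11657
accession 20: 11657 + 637 = 12294
accession 21: 12294 + 637 = 12931
accession 22: 12931 + 637 = 13568
accession 23: 13568 + 637 = 14205
accession 24: 14205 + 637 = 14842
accession 25: 14842 + 637 = 15479
accession 26: 15479 + 637 = 16116
accession 27: 16116 + 637 = 16753
accession 28: 16753 + 637 = 17390
accession 29: 17390 + 637 = 18027

191, 828, 1465, 2102, 2739, 3376, 4013, 4650, 5287, 5924, 6561, 7198, 7835, 8472, 9109, 9746, 10383, 11020, 11657, 12294, 12931, 13568, 14205, 14842, 15479, 16116, 16753, 17390, 18027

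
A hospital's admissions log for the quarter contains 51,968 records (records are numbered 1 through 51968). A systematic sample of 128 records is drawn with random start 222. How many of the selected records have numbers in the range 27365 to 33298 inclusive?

k = 51968/128 = 406
First selection ≥ 27365: 222 + ⌈(27365−222)/406⌉·406 = 222 + 67×406 = 27424
Last selection ≤ 33298: 222 + ⌊(33298−222)/406⌋·406 = 222 + 81×406 = 33108
Count = 81 − 67 + 1 = 15

15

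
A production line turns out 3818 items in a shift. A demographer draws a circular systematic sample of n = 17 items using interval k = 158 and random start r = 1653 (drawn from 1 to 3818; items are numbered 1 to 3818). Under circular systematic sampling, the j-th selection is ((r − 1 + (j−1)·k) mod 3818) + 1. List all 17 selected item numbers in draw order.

Selection 1: 1653
Selection 2: 1653 + 158 = 1811
Selection 3: 1811 + 158 = 1969
Selection 4: 1969 + 158 = 2127
Selection 5: 2127 + 158 = 2285
Selection 6: 2285 + 158 = 2443
Selection 7: 2443 + 158 = 2601
Selection 8: 2601 + 158 = 2759
Selection 9: 2759 + 158 = 2917
Selection 10: 2917 + 158 = 3075
Selection 11: 3075 + 158 = 3233
Selection 12: 3233 + 158 = 3391
Selection 13: 3391 + 158 = 3549
Selection 14: 3549 + 158 = 3707
Selection 15: 3707 + 158 = 3865 → 3865 − 3818 = 47
Selection 16: 47 + 158 = 205
Selection 17: 205 + 158 = 363

1653, 1811, 1969, 2127, 2285, 2443, 2601, 2759, 2917, 3075, 3233, 3391, 3549, 3707, 47, 205, 363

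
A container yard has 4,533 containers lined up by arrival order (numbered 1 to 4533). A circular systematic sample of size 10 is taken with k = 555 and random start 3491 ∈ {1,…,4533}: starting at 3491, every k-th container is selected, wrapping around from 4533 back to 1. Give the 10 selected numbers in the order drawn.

Selection 1: 3491
Selection 2: 3491 + 555 = 4046
Selection 3: 4046 + 555 = 4601 → 4601 − 4533 = 68
Selection 4: 68 + 555 = 623
Selection 5: 623 + 555 = 1178
Selection 6: 1178 + 555 = 1733
Selection 7: 1733 + 555 = 2288
Selection 8: 2288 + 555 = 2843
Selection 9: 2843 + 555 = 3398
Selection 10: 3398 + 555 = 3953

3491, 4046, 68, 623, 1178, 1733, 2288, 2843, 3398, 3953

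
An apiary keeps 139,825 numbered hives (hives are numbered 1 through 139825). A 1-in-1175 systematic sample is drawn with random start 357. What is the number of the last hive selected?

k = 1175
119th selection = r + (119−1)·k = 357 + 118×1175 = 357 + 138650 = 139007

139007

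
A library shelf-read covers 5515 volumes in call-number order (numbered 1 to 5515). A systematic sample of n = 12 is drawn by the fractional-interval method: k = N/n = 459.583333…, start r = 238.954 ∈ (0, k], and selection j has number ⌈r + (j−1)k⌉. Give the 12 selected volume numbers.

239, 699, 1159, 1618, 2078, 2537, 2997, 3457, 3916, 4376, 4835, 5295

j=1: r + 0k = 238.954 → ⌈·⌉ = 239
j=2: r + 1k = 698.537333… → ⌈·⌉ = 699
j=3: r + 2k = 1158.120666… → ⌈·⌉ = 1159
j=4: r + 3k = 1617.704 → ⌈·⌉ = 1618
j=5: r + 4k = 2077.287333… → ⌈·⌉ = 2078
j=6: r + 5k = 2536.870666… → ⌈·⌉ = 2537
j=7: r + 6k = 2996.454 → ⌈·⌉ = 2997
j=8: r + 7k = 3456.037333… → ⌈·⌉ = 3457
j=9: r + 8k = 3915.620666… → ⌈·⌉ = 3916
j=10: r + 9k = 4375.204 → ⌈·⌉ = 4376
j=11: r + 10k = 4834.787333… → ⌈·⌉ = 4835
j=12: r + 11k = 5294.370666… → ⌈·⌉ = 5295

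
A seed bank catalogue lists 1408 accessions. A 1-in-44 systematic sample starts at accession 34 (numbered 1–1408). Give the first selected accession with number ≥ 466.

k = 44
Steps past start: ⌈(466 − 34)/44⌉ = ⌈432/44⌉ = 10
Selected accession: 34 + 10×44 = 474

474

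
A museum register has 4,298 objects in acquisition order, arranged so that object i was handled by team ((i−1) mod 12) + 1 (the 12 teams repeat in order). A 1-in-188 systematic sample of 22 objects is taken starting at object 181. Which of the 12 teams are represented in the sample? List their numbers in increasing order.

Consecutive selections differ by k = 188, so their team numbers differ by 188 mod 12 = 8.
gcd(188, 12) = 4, so the sample visits 12/4 = 3 distinct residues mod 12.
Start 181 is team 1; the teams hit are 1, 5, 9.

1, 5, 9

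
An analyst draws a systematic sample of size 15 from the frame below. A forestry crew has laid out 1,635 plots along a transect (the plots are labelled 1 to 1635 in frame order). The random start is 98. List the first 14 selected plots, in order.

98, 207, 316, 425, 534, 643, 752, 861, 970, 1079, 1188, 1297, 1406, 1515

k = N/n = 1635/15 = 109
plot 1: 98
plot 2: 98 + 109 = 207
plot 3: 207 + 109 = 316
plot 4: 316 + 109 = 425
plot 5: 425 + 109 = 534
plot 6: 534 + 109 = 643
plot 7: 643 + 109 = 752
plot 8: 752 + 109 = 861
plot 9: 861 + 109 = 970
plot 10: 970 + 109 = 1079
plot 11: 1079 + 109 = 1188
plot 12: 1188 + 109 = 1297
plot 13: 1297 + 109 = 1406
plot 14: 1406 + 109 = 1515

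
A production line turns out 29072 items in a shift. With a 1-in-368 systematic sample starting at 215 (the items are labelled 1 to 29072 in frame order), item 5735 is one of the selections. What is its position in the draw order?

16

k = 368
position = (5735 − 215)/368 + 1 = 5520/368 + 1 = 15 + 1 = 16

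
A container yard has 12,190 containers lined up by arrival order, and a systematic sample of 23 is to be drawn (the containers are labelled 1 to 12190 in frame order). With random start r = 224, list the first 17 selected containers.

k = N/n = 12190/23 = 530
container 1: 224
container 2: 224 + 530 = 754
container 3: 754 + 530 = 1284
container 4: 1284 + 530 = 1814
container 5: 1814 + 530 = 2344
container 6: 2344 + 530 = 2874
container 7: 2874 + 530 = 3404
container 8: 3404 + 530 = 3934
container 9: 3934 + 530 = 4464
container 10: 4464 + 530 = 4994
container 11: 4994 + 530 = 5524
container 12: 5524 + 530 = 6054
container 13: 6054 + 530 = 6584
container 14: 6584 + 530 = 7114
container 15: 7114 + 530 = 7644
container 16: 7644 + 530 = 8174
container 17: 8174 + 530 = 8704

224, 754, 1284, 1814, 2344, 2874, 3404, 3934, 4464, 4994, 5524, 6054, 6584, 7114, 7644, 8174, 8704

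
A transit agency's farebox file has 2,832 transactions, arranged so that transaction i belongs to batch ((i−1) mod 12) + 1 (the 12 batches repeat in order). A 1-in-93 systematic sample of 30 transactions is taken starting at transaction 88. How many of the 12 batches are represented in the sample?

4

Consecutive selections differ by k = 93, so their batch numbers differ by 93 mod 12 = 9.
gcd(93, 12) = 3, so the sample visits 12/3 = 4 distinct residues mod 12.
Start 88 is batch 4; the batches hit are 1, 4, 7, 10.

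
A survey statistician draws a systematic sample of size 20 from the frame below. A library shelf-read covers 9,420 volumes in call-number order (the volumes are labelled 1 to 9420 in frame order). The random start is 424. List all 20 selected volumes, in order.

424, 895, 1366, 1837, 2308, 2779, 3250, 3721, 4192, 4663, 5134, 5605, 6076, 6547, 7018, 7489, 7960, 8431, 8902, 9373

k = N/n = 9420/20 = 471
volume 1: 424
volume 2: 424 + 471 = 895
volume 3: 895 + 471 = 1366
volume 4: 1366 + 471 = 1837
volume 5: 1837 + 471 = 2308
volume 6: 2308 + 471 = 2779
volume 7: 2779 + 471 = 3250
volume 8: 3250 + 471 = 3721
volume 9: 3721 + 471 = 4192
volume 10: 4192 + 471 = 4663
volume 11: 4663 + 471 = 5134
volume 12: 5134 + 471 = 5605
volume 13: 5605 + 471 = 6076
volume 14: 6076 + 471 = 6547
volume 15: 6547 + 471 = 7018
volume 16: 7018 + 471 = 7489
volume 17: 7489 + 471 = 7960
volume 18: 7960 + 471 = 8431
volume 19: 8431 + 471 = 8902
volume 20: 8902 + 471 = 9373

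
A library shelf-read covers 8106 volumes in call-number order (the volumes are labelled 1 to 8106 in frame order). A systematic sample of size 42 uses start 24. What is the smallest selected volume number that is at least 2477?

2533

k = 8106/42 = 193
Steps past start: ⌈(2477 − 24)/193⌉ = ⌈2453/193⌉ = 13
Selected volume: 24 + 13×193 = 2533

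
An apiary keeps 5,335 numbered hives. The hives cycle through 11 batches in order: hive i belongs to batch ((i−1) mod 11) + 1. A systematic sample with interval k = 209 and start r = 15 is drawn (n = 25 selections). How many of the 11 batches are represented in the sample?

Consecutive selections differ by k = 209, so their batch numbers differ by 209 mod 11 = 0.
gcd(209, 11) = 11, so the sample visits 11/11 = 1 distinct residues mod 11.
Start 15 is batch 4; the batches hit are 4.

1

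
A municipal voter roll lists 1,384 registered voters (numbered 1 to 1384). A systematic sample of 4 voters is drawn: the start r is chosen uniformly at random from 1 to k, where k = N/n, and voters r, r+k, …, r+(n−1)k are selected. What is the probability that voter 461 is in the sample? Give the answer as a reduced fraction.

1/346

k = 1384/4 = 346.
Voter 461 is selected iff r ≡ 461 (mod 346); exactly one such r in {1,…,346}.
Inclusion probability = 1/346.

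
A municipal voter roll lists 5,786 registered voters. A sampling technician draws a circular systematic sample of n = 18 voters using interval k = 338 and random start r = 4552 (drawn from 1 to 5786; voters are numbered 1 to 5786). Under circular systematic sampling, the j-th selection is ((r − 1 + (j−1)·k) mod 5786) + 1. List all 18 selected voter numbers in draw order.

Selection 1: 4552
Selection 2: 4552 + 338 = 4890
Selection 3: 4890 + 338 = 5228
Selection 4: 5228 + 338 = 5566
Selection 5: 5566 + 338 = 5904 → 5904 − 5786 = 118
Selection 6: 118 + 338 = 456
Selection 7: 456 + 338 = 794
Selection 8: 794 + 338 = 1132
Selection 9: 1132 + 338 = 1470
Selection 10: 1470 + 338 = 1808
Selection 11: 1808 + 338 = 2146
Selection 12: 2146 + 338 = 2484
Selection 13: 2484 + 338 = 2822
Selection 14: 2822 + 338 = 3160
Selection 15: 3160 + 338 = 3498
Selection 16: 3498 + 338 = 3836
Selection 17: 3836 + 338 = 4174
Selection 18: 4174 + 338 = 4512

4552, 4890, 5228, 5566, 118, 456, 794, 1132, 1470, 1808, 2146, 2484, 2822, 3160, 3498, 3836, 4174, 4512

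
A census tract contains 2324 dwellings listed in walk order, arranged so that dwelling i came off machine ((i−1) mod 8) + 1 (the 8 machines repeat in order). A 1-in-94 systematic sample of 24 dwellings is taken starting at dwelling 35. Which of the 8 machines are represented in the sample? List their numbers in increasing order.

Consecutive selections differ by k = 94, so their machine numbers differ by 94 mod 8 = 6.
gcd(94, 8) = 2, so the sample visits 8/2 = 4 distinct residues mod 8.
Start 35 is machine 3; the machines hit are 1, 3, 5, 7.

1, 3, 5, 7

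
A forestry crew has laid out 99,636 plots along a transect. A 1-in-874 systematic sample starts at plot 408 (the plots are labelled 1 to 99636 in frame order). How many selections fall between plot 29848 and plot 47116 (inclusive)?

k = 874
First selection ≥ 29848: 408 + ⌈(29848−408)/874⌉·874 = 408 + 34×874 = 30124
Last selection ≤ 47116: 408 + ⌊(47116−408)/874⌋·874 = 408 + 53×874 = 46730
Count = 53 − 34 + 1 = 20

20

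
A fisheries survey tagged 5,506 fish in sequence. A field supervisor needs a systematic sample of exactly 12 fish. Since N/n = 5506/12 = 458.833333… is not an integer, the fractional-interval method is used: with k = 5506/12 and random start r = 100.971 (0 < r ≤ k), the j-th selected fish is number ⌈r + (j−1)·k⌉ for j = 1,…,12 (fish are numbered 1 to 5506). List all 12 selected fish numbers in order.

j=1: r + 0k = 100.971 → ⌈·⌉ = 101
j=2: r + 1k = 559.804333… → ⌈·⌉ = 560
j=3: r + 2k = 1018.637666… → ⌈·⌉ = 1019
j=4: r + 3k = 1477.471 → ⌈·⌉ = 1478
j=5: r + 4k = 1936.304333… → ⌈·⌉ = 1937
j=6: r + 5k = 2395.137666… → ⌈·⌉ = 2396
j=7: r + 6k = 2853.971 → ⌈·⌉ = 2854
j=8: r + 7k = 3312.804333… → ⌈·⌉ = 3313
j=9: r + 8k = 3771.637666… → ⌈·⌉ = 3772
j=10: r + 9k = 4230.471 → ⌈·⌉ = 4231
j=11: r + 10k = 4689.304333… → ⌈·⌉ = 4690
j=12: r + 11k = 5148.137666… → ⌈·⌉ = 5149

101, 560, 1019, 1478, 1937, 2396, 2854, 3313, 3772, 4231, 4690, 5149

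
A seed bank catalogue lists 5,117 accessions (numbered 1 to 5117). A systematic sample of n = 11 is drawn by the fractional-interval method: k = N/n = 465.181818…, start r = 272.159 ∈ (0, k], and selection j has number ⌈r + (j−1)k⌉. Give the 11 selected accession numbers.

j=1: r + 0k = 272.159 → ⌈·⌉ = 273
j=2: r + 1k = 737.340818… → ⌈·⌉ = 738
j=3: r + 2k = 1202.522636… → ⌈·⌉ = 1203
j=4: r + 3k = 1667.704454… → ⌈·⌉ = 1668
j=5: r + 4k = 2132.886272… → ⌈·⌉ = 2133
j=6: r + 5k = 2598.068090… → ⌈·⌉ = 2599
j=7: r + 6k = 3063.249909… → ⌈·⌉ = 3064
j=8: r + 7k = 3528.431727… → ⌈·⌉ = 3529
j=9: r + 8k = 3993.613545… → ⌈·⌉ = 3994
j=10: r + 9k = 4458.795363… → ⌈·⌉ = 4459
j=11: r + 10k = 4923.977181… → ⌈·⌉ = 4924

273, 738, 1203, 1668, 2133, 2599, 3064, 3529, 3994, 4459, 4924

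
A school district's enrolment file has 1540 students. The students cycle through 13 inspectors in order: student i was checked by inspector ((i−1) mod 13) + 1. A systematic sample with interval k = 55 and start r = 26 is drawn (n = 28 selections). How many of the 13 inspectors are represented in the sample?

Consecutive selections differ by k = 55, so their inspector numbers differ by 55 mod 13 = 3.
gcd(55, 13) = 1, so the sample visits 13/1 = 13 distinct residues mod 13.
Start 26 is inspector 13; the inspectors hit are 1, 2, 3, 4, 5, 6, 7, 8, 9, 10, 11, 12, 13.

13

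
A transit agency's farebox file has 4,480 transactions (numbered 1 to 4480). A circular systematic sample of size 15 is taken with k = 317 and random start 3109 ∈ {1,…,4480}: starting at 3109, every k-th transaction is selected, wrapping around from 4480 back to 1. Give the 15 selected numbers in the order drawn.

3109, 3426, 3743, 4060, 4377, 214, 531, 848, 1165, 1482, 1799, 2116, 2433, 2750, 3067

Selection 1: 3109
Selection 2: 3109 + 317 = 3426
Selection 3: 3426 + 317 = 3743
Selection 4: 3743 + 317 = 4060
Selection 5: 4060 + 317 = 4377
Selection 6: 4377 + 317 = 4694 → 4694 − 4480 = 214
Selection 7: 214 + 317 = 531
Selection 8: 531 + 317 = 848
Selection 9: 848 + 317 = 1165
Selection 10: 1165 + 317 = 1482
Selection 11: 1482 + 317 = 1799
Selection 12: 1799 + 317 = 2116
Selection 13: 2116 + 317 = 2433
Selection 14: 2433 + 317 = 2750
Selection 15: 2750 + 317 = 3067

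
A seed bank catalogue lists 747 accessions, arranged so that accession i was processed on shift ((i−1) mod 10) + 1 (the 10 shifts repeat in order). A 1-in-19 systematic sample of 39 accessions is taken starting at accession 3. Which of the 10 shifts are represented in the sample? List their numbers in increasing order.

Consecutive selections differ by k = 19, so their shift numbers differ by 19 mod 10 = 9.
gcd(19, 10) = 1, so the sample visits 10/1 = 10 distinct residues mod 10.
Start 3 is shift 3; the shifts hit are 1, 2, 3, 4, 5, 6, 7, 8, 9, 10.

1, 2, 3, 4, 5, 6, 7, 8, 9, 10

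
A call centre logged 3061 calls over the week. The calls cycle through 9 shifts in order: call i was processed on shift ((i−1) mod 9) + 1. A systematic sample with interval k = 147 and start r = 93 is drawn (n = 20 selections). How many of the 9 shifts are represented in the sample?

Consecutive selections differ by k = 147, so their shift numbers differ by 147 mod 9 = 3.
gcd(147, 9) = 3, so the sample visits 9/3 = 3 distinct residues mod 9.
Start 93 is shift 3; the shifts hit are 3, 6, 9.

3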